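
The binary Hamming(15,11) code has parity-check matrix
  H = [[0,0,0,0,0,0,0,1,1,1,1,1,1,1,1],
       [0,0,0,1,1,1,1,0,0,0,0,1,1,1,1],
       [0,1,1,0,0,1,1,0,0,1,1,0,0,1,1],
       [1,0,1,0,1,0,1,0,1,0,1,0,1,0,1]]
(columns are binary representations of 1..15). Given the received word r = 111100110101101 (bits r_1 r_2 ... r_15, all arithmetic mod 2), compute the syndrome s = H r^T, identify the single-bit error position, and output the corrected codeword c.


s = (1, 1, 1, 1)^T, error position = 15, corrected codeword c = 111100110101100

Compute s = H r^T mod 2 one row at a time:
  s_1 = 1 + 0 + 1 + 0 + 1 + 1 + 0 + 1 = 5 ≡ 1 (mod 2).
  s_2 = 1 + 0 + 0 + 1 + 1 + 1 + 0 + 1 = 5 ≡ 1 (mod 2).
  s_3 = 1 + 1 + 0 + 1 + 1 + 0 + 0 + 1 = 5 ≡ 1 (mod 2).
  s_4 = 1 + 1 + 0 + 1 + 0 + 0 + 1 + 1 = 5 ≡ 1 (mod 2).
s = (1, 1, 1, 1)^T — this equals column 15 of H (binary 1111), so error is at position 15.
Correct: flip bit 15 of r = 111100110101101 to get c = 111100110101100.


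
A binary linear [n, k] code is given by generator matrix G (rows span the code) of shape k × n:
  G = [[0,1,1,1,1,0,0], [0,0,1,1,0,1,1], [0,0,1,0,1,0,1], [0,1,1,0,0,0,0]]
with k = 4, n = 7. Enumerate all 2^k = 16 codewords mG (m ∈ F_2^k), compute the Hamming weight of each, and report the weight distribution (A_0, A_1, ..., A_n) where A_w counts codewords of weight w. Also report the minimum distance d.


Weight distribution: A_0 = 1, A_1 = 1, A_2 = 2, A_3 = 6, A_4 = 5, A_5 = 1. Minimum distance d = 1.

Enumerate all 2^4 = 16 messages m ∈ F_2^4.
For each, compute codeword c = mG in F_2^7, then tally its weight.
  m = 0000 → c = 0000000, weight = 0.
  m = 1000 → c = 0111100, weight = 4.
  m = 0100 → c = 0011011, weight = 4.
  m = 1100 → c = 0100111, weight = 4.
  m = 0010 → c = 0010101, weight = 3.
  m = 1010 → c = 0101001, weight = 3.
  m = 0110 → c = 0001110, weight = 3.
  m = 1110 → c = 0110010, weight = 3.
  m = 0001 → c = 0110000, weight = 2.
  m = 1001 → c = 0001100, weight = 2.
  m = 0101 → c = 0101011, weight = 4.
  m = 1101 → c = 0010111, weight = 4.
  m = 0011 → c = 0100101, weight = 3.
  m = 1011 → c = 0011001, weight = 3.
  m = 0111 → c = 0111110, weight = 5.
  m = 1111 → c = 0000010, weight = 1.
Tally weights:
  weight 0: 1 codewords.
  weight 1: 1 codewords.
  weight 2: 2 codewords.
  weight 3: 6 codewords.
  weight 4: 5 codewords.
  weight 5: 1 codewords.
Minimum distance d = smallest w > 0 with A_w > 0 = 1.
Sanity: Σ A_w = 16 = 2^4 = 16 ✓.


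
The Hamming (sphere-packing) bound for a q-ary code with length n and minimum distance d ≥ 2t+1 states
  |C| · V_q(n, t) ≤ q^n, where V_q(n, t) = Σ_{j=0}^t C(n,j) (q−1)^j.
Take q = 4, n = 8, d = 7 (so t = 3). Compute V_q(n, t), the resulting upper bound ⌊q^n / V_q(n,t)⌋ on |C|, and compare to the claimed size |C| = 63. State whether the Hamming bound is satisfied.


V_q(n, t) = 1789, q^n = 65536, Hamming bound = 36, |C| = 63 > bound (violated).

Step 1: Compute V_q(n, t) = Σ_{j=0}^3 C(n, j) (q−1)^j.
  j = 0: C(8,0)·(3)^0 = 1·1 = 1.
  j = 1: C(8,1)·(3)^1 = 8·3 = 24.
  j = 2: C(8,2)·(3)^2 = 28·9 = 252.
  j = 3: C(8,3)·(3)^3 = 56·27 = 1512.
  V_q(n, t) = 1 + 24 + 252 + 1512 = 1789.
Step 2: q^n = 4^8 = 65536.
Step 3: Hamming bound ⌊q^n / V_q(n,t)⌋ = ⌊65536/1789⌋ = 36.
Step 4: Compare |C| = 63 to 36: violated.
The claimed |C| lies above the Hamming bound, so no 4-ary code of length 8 with d ≥ 7 can have 63 codewords.


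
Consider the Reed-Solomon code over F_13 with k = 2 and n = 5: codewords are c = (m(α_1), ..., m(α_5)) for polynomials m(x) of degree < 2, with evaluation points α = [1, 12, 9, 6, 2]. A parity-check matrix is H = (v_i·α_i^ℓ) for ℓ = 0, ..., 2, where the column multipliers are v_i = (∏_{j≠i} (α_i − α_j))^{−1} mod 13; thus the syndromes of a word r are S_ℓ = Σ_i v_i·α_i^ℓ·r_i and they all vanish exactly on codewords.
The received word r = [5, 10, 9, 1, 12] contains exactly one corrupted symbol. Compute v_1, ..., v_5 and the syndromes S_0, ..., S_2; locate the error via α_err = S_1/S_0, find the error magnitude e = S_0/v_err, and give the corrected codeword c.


S = (8, 5, 8), error at position 2, error magnitude e = 6, c = [5, 4, 9, 1, 12].

Step 1: column multipliers v_i = (∏_{j≠i}(α_i − α_j))^{−1} mod 13.
  i = 1 (α = 1): (1−12)(1−9)(1−6)(1−2) = (−11)·(−8)·(−5)·(−1) = 440 ≡ 11, so v_1 = 11^{−1} = 6 (mod 13).
  i = 2 (α = 12): (12−1)(12−9)(12−6)(12−2) = 11·3·6·10 = 1980 ≡ 4, so v_2 = 4^{−1} = 10 (mod 13).
  i = 3 (α = 9): (9−1)(9−12)(9−6)(9−2) = 8·(−3)·3·7 = −504 ≡ 3, so v_3 = 3^{−1} = 9 (mod 13).
  i = 4 (α = 6): (6−1)(6−12)(6−9)(6−2) = 5·(−6)·(−3)·4 = 360 ≡ 9, so v_4 = 9^{−1} = 3 (mod 13).
  i = 5 (α = 2): (2−1)(2−12)(2−9)(2−6) = 1·(−10)·(−7)·(−4) = −280 ≡ 6, so v_5 = 6^{−1} = 11 (mod 13).
  v = [6, 10, 9, 3, 11].
Step 2: syndromes of r = [5, 10, 9, 1, 12] (all sums mod 13).
  S_0 = Σ v_i r_i = 6·5 + 10·10 + 9·9 + 3·1 + 11·12 = 346 ≡ 8.
  S_1 = Σ v_i α_i r_i = 6·1·5 + 10·12·10 + 9·9·9 + 3·6·1 + 11·2·12 = 2241 ≡ 5.
  α_i^2 mod 13 = [1, 1, 3, 10, 4].
  S_2 = Σ v_i α_i^2 r_i = 6·1·5 + 10·1·10 + 9·3·9 + 3·10·1 + 11·4·12 = 931 ≡ 8.
  S = (8, 5, 8) ≠ 0, so r is not a codeword (an error is present).
Step 3: locate the error. For a single error e at position i, S_ℓ = v_i·e·α_i^ℓ, so α_err = S_1/S_0.
  S_0^{−1} = 8^{−1} = 5 (mod 13), so α_err = 5·5 = 25 ≡ 12 = α_2. Error position i = 2.
  Consistency check: S_2/S_1 = 8·8 = 64 ≡ 12 = α_err ✓ (single-error assumption holds).
Step 4: error magnitude e = S_0/v_2 = S_0·∏_{j≠2}(α_2 − α_j) = 8·4 = 32 ≡ 6 (mod 13).
Step 5: correct position 2: c_2 = r_2 − e = 10 − 6 ≡ 4 (mod 13). Hence c = [5, 4, 9, 1, 12].
  Check: interpolating c through the α_i gives m(x) = 11 + 7·x (degree < 2) with m(α_i) = c_i for every i, so c is indeed a codeword.


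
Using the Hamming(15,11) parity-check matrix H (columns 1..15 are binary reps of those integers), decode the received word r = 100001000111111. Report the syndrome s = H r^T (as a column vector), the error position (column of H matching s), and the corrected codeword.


s = (0, 1, 1, 0)^T, error position = 6, corrected codeword c = 100000000111111

Compute s = H r^T mod 2 one row at a time:
  s_1 = 0 + 0 + 1 + 1 + 1 + 1 + 1 + 1 = 6 ≡ 0 (mod 2).
  s_2 = 0 + 0 + 1 + 0 + 1 + 1 + 1 + 1 = 5 ≡ 1 (mod 2).
  s_3 = 0 + 0 + 1 + 0 + 1 + 1 + 1 + 1 = 5 ≡ 1 (mod 2).
  s_4 = 1 + 0 + 0 + 0 + 0 + 1 + 1 + 1 = 4 ≡ 0 (mod 2).
s = (0, 1, 1, 0)^T — this equals column 6 of H (binary 0110), so error is at position 6.
Correct: flip bit 6 of r = 100001000111111 to get c = 100000000111111.


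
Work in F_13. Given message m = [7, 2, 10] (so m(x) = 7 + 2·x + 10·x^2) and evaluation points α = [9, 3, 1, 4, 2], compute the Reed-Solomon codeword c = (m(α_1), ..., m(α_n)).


c = [3, 12, 6, 6, 12]

Message polynomial: m(x) = 7 + 2·x + 10·x^2 (mod 13).
For each evaluation point α_i, compute m(α_i) mod 13:
  α_1 = 9: Horner steps 10 → 1 → 3, so m(9) = 3.
  α_2 = 3: Horner steps 10 → 6 → 12, so m(3) = 12.
  α_3 = 1: Horner steps 10 → 12 → 6, so m(1) = 6.
  α_4 = 4: Horner steps 10 → 3 → 6, so m(4) = 6.
  α_5 = 2: Horner steps 10 → 9 → 12, so m(2) = 12.
Codeword c = [3, 12, 6, 6, 12] ∈ F_13^5.


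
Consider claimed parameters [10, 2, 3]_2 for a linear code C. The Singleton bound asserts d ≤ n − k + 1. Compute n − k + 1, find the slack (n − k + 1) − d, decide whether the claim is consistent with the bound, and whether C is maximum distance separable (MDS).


Singleton RHS = n − k + 1 = 9, slack = 6, bound satisfied, not MDS.

Singleton bound: d ≤ n − k + 1.
Here n = 10, k = 2, so n − k + 1 = 9.
Given d = 3, check d ≤ 9: YES.
Slack = (n − k + 1) − d = 6.
The code is NOT MDS (slack = 6 > 0).
Description: the claimed parameters are [10, 2, 3]_2; such a code would be non-MDS.


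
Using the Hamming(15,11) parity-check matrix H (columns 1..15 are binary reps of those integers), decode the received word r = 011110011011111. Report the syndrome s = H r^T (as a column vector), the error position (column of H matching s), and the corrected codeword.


s = (1, 0, 1, 0)^T, error position = 10, corrected codeword c = 011110011111111

Compute s = H r^T mod 2 one row at a time:
  s_1 = 1 + 1 + 0 + 1 + 1 + 1 + 1 + 1 = 7 ≡ 1 (mod 2).
  s_2 = 1 + 1 + 0 + 0 + 1 + 1 + 1 + 1 = 6 ≡ 0 (mod 2).
  s_3 = 1 + 1 + 0 + 0 + 0 + 1 + 1 + 1 = 5 ≡ 1 (mod 2).
  s_4 = 0 + 1 + 1 + 0 + 1 + 1 + 1 + 1 = 6 ≡ 0 (mod 2).
s = (1, 0, 1, 0)^T — this equals column 10 of H (binary 1010), so error is at position 10.
Correct: flip bit 10 of r = 011110011011111 to get c = 011110011111111.


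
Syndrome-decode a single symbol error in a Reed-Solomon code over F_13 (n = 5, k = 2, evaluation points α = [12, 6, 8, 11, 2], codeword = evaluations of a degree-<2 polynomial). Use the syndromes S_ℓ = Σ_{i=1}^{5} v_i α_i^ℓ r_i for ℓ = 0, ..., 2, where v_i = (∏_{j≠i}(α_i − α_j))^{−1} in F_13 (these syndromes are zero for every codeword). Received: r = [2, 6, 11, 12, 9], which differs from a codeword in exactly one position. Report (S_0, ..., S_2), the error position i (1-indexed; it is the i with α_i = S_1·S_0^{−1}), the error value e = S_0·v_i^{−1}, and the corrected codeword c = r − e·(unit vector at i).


S = (12, 1, 12), error at position 1, error magnitude e = 7, c = [8, 6, 11, 12, 9].

Step 1: column multipliers v_i = (∏_{j≠i}(α_i − α_j))^{−1} mod 13.
  i = 1 (α = 12): (12−6)(12−8)(12−11)(12−2) = 6·4·1·10 = 240 ≡ 6, so v_1 = 6^{−1} = 11 (mod 13).
  i = 2 (α = 6): (6−12)(6−8)(6−11)(6−2) = (−6)·(−2)·(−5)·4 = −240 ≡ 7, so v_2 = 7^{−1} = 2 (mod 13).
  i = 3 (α = 8): (8−12)(8−6)(8−11)(8−2) = (−4)·2·(−3)·6 = 144 ≡ 1, so v_3 = 1^{−1} = 1 (mod 13).
  i = 4 (α = 11): (11−12)(11−6)(11−8)(11−2) = (−1)·5·3·9 = −135 ≡ 8, so v_4 = 8^{−1} = 5 (mod 13).
  i = 5 (α = 2): (2−12)(2−6)(2−8)(2−11) = (−10)·(−4)·(−6)·(−9) = 2160 ≡ 2, so v_5 = 2^{−1} = 7 (mod 13).
  v = [11, 2, 1, 5, 7].
Step 2: syndromes of r = [2, 6, 11, 12, 9] (all sums mod 13).
  S_0 = Σ v_i r_i = 11·2 + 2·6 + 1·11 + 5·12 + 7·9 = 168 ≡ 12.
  S_1 = Σ v_i α_i r_i = 11·12·2 + 2·6·6 + 1·8·11 + 5·11·12 + 7·2·9 = 1210 ≡ 1.
  α_i^2 mod 13 = [1, 10, 12, 4, 4].
  S_2 = Σ v_i α_i^2 r_i = 11·1·2 + 2·10·6 + 1·12·11 + 5·4·12 + 7·4·9 = 766 ≡ 12.
  S = (12, 1, 12) ≠ 0, so r is not a codeword (an error is present).
Step 3: locate the error. For a single error e at position i, S_ℓ = v_i·e·α_i^ℓ, so α_err = S_1/S_0.
  S_0^{−1} = 12^{−1} = 12 (mod 13), so α_err = 1·12 = 12 ≡ 12 = α_1. Error position i = 1.
  Consistency check: S_2/S_1 = 12·1 = 12 ≡ 12 = α_err ✓ (single-error assumption holds).
Step 4: error magnitude e = S_0/v_1 = S_0·∏_{j≠1}(α_1 − α_j) = 12·6 = 72 ≡ 7 (mod 13).
Step 5: correct position 1: c_1 = r_1 − e = 2 − 7 ≡ 8 (mod 13). Hence c = [8, 6, 11, 12, 9].
  Check: interpolating c through the α_i gives m(x) = 4 + 9·x (degree < 2) with m(α_i) = c_i for every i, so c is indeed a codeword.


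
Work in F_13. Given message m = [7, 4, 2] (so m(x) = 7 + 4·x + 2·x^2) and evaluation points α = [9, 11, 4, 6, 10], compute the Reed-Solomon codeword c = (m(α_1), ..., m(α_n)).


c = [10, 7, 3, 12, 0]

Message polynomial: m(x) = 7 + 4·x + 2·x^2 (mod 13).
For each evaluation point α_i, compute m(α_i) mod 13:
  α_1 = 9: Horner steps 2 → 9 → 10, so m(9) = 10.
  α_2 = 11: Horner steps 2 → 0 → 7, so m(11) = 7.
  α_3 = 4: Horner steps 2 → 12 → 3, so m(4) = 3.
  α_4 = 6: Horner steps 2 → 3 → 12, so m(6) = 12.
  α_5 = 10: Horner steps 2 → 11 → 0, so m(10) = 0.
Codeword c = [10, 7, 3, 12, 0] ∈ F_13^5.


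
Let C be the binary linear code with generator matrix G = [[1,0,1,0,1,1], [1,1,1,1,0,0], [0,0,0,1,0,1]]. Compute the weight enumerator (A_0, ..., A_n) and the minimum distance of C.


Weight distribution: A_0 = 1, A_2 = 2, A_4 = 5. Minimum distance d = 2.

Enumerate all 2^3 = 8 messages m ∈ F_2^3.
For each, compute codeword c = mG in F_2^6, then tally its weight.
  m = 000 → c = 000000, weight = 0.
  m = 100 → c = 101011, weight = 4.
  m = 010 → c = 111100, weight = 4.
  m = 110 → c = 010111, weight = 4.
  m = 001 → c = 000101, weight = 2.
  m = 101 → c = 101110, weight = 4.
  m = 011 → c = 111001, weight = 4.
  m = 111 → c = 010010, weight = 2.
Tally weights:
  weight 0: 1 codewords.
  weight 2: 2 codewords.
  weight 4: 5 codewords.
Minimum distance d = smallest w > 0 with A_w > 0 = 2.
Sanity: Σ A_w = 8 = 2^3 = 8 ✓.


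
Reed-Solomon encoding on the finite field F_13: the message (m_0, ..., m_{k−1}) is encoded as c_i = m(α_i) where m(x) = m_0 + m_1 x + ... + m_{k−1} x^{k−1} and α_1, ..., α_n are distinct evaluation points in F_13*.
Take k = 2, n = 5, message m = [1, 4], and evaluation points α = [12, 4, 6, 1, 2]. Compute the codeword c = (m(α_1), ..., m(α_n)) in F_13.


c = [10, 4, 12, 5, 9]

Message polynomial: m(x) = 1 + 4·x (mod 13).
For each evaluation point α_i, compute m(α_i) mod 13:
  α_1 = 12: Horner steps 4 → 10, so m(12) = 10.
  α_2 = 4: Horner steps 4 → 4, so m(4) = 4.
  α_3 = 6: Horner steps 4 → 12, so m(6) = 12.
  α_4 = 1: Horner steps 4 → 5, so m(1) = 5.
  α_5 = 2: Horner steps 4 → 9, so m(2) = 9.
Codeword c = [10, 4, 12, 5, 9] ∈ F_13^5.


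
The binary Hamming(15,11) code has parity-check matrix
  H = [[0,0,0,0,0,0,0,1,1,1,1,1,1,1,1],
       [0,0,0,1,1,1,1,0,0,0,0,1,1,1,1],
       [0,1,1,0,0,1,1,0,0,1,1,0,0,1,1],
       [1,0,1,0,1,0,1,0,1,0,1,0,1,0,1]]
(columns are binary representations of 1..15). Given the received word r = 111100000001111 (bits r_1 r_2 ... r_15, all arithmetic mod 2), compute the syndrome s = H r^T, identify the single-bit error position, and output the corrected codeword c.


s = (0, 1, 0, 0)^T, error position = 4, corrected codeword c = 111000000001111

Compute s = H r^T mod 2 one row at a time:
  s_1 = 0 + 0 + 0 + 0 + 1 + 1 + 1 + 1 = 4 ≡ 0 (mod 2).
  s_2 = 1 + 0 + 0 + 0 + 1 + 1 + 1 + 1 = 5 ≡ 1 (mod 2).
  s_3 = 1 + 1 + 0 + 0 + 0 + 0 + 1 + 1 = 4 ≡ 0 (mod 2).
  s_4 = 1 + 1 + 0 + 0 + 0 + 0 + 1 + 1 = 4 ≡ 0 (mod 2).
s = (0, 1, 0, 0)^T — this equals column 4 of H (binary 0100), so error is at position 4.
Correct: flip bit 4 of r = 111100000001111 to get c = 111000000001111.


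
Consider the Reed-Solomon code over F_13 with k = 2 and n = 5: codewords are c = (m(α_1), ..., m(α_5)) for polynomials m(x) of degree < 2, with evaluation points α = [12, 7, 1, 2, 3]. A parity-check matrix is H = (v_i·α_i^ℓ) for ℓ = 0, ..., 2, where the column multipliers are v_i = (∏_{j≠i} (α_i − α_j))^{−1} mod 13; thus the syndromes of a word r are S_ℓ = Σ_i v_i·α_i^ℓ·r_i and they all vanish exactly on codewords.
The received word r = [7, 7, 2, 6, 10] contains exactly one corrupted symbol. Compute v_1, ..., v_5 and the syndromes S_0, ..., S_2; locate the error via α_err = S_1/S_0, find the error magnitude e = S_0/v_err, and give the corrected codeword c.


S = (3, 8, 4), error at position 2, error magnitude e = 7, c = [7, 0, 2, 6, 10].

Step 1: column multipliers v_i = (∏_{j≠i}(α_i − α_j))^{−1} mod 13.
  i = 1 (α = 12): (12−7)(12−1)(12−2)(12−3) = 5·11·10·9 = 4950 ≡ 10, so v_1 = 10^{−1} = 4 (mod 13).
  i = 2 (α = 7): (7−12)(7−1)(7−2)(7−3) = (−5)·6·5·4 = −600 ≡ 11, so v_2 = 11^{−1} = 6 (mod 13).
  i = 3 (α = 1): (1−12)(1−7)(1−2)(1−3) = (−11)·(−6)·(−1)·(−2) = 132 ≡ 2, so v_3 = 2^{−1} = 7 (mod 13).
  i = 4 (α = 2): (2−12)(2−7)(2−1)(2−3) = (−10)·(−5)·1·(−1) = −50 ≡ 2, so v_4 = 2^{−1} = 7 (mod 13).
  i = 5 (α = 3): (3−12)(3−7)(3−1)(3−2) = (−9)·(−4)·2·1 = 72 ≡ 7, so v_5 = 7^{−1} = 2 (mod 13).
  v = [4, 6, 7, 7, 2].
Step 2: syndromes of r = [7, 7, 2, 6, 10] (all sums mod 13).
  S_0 = Σ v_i r_i = 4·7 + 6·7 + 7·2 + 7·6 + 2·10 = 146 ≡ 3.
  S_1 = Σ v_i α_i r_i = 4·12·7 + 6·7·7 + 7·1·2 + 7·2·6 + 2·3·10 = 788 ≡ 8.
  α_i^2 mod 13 = [1, 10, 1, 4, 9].
  S_2 = Σ v_i α_i^2 r_i = 4·1·7 + 6·10·7 + 7·1·2 + 7·4·6 + 2·9·10 = 810 ≡ 4.
  S = (3, 8, 4) ≠ 0, so r is not a codeword (an error is present).
Step 3: locate the error. For a single error e at position i, S_ℓ = v_i·e·α_i^ℓ, so α_err = S_1/S_0.
  S_0^{−1} = 3^{−1} = 9 (mod 13), so α_err = 8·9 = 72 ≡ 7 = α_2. Error position i = 2.
  Consistency check: S_2/S_1 = 4·5 = 20 ≡ 7 = α_err ✓ (single-error assumption holds).
Step 4: error magnitude e = S_0/v_2 = S_0·∏_{j≠2}(α_2 − α_j) = 3·11 = 33 ≡ 7 (mod 13).
Step 5: correct position 2: c_2 = r_2 − e = 7 − 7 ≡ 0 (mod 13). Hence c = [7, 0, 2, 6, 10].
  Check: interpolating c through the α_i gives m(x) = 11 + 4·x (degree < 2) with m(α_i) = c_i for every i, so c is indeed a codeword.


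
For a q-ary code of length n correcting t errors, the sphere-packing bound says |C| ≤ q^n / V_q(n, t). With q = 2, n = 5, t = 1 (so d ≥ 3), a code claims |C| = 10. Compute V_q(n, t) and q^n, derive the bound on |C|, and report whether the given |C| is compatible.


V_q(n, t) = 6, q^n = 32, Hamming bound = 5, |C| = 10 > bound (violated).

Step 1: Compute V_q(n, t) = Σ_{j=0}^1 C(n, j) (q−1)^j.
  j = 0: C(5,0)·(1)^0 = 1·1 = 1.
  j = 1: C(5,1)·(1)^1 = 5·1 = 5.
  V_q(n, t) = 1 + 5 = 6.
Step 2: q^n = 2^5 = 32.
Step 3: Hamming bound ⌊q^n / V_q(n,t)⌋ = ⌊32/6⌋ = 5.
Step 4: Compare |C| = 10 to 5: violated.
The claimed |C| lies above the Hamming bound, so no 2-ary code of length 5 with d ≥ 3 can have 10 codewords.


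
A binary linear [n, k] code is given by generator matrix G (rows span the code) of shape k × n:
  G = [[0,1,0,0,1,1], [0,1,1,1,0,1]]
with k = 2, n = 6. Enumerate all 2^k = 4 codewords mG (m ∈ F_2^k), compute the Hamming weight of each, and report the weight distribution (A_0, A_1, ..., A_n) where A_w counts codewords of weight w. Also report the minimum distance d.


Weight distribution: A_0 = 1, A_3 = 2, A_4 = 1. Minimum distance d = 3.

Enumerate all 2^2 = 4 messages m ∈ F_2^2.
For each, compute codeword c = mG in F_2^6, then tally its weight.
  m = 00 → c = 000000, weight = 0.
  m = 10 → c = 010011, weight = 3.
  m = 01 → c = 011101, weight = 4.
  m = 11 → c = 001110, weight = 3.
Tally weights:
  weight 0: 1 codewords.
  weight 3: 2 codewords.
  weight 4: 1 codewords.
Minimum distance d = smallest w > 0 with A_w > 0 = 3.
Sanity: Σ A_w = 4 = 2^2 = 4 ✓.


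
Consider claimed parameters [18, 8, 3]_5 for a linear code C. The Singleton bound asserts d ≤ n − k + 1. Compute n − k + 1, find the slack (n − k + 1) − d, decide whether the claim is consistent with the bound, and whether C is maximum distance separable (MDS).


Singleton RHS = n − k + 1 = 11, slack = 8, bound satisfied, not MDS.

Singleton bound: d ≤ n − k + 1.
Here n = 18, k = 8, so n − k + 1 = 11.
Given d = 3, check d ≤ 11: YES.
Slack = (n − k + 1) − d = 8.
The code is NOT MDS (slack = 8 > 0).
Description: the claimed parameters are [18, 8, 3]_5; such a code would be non-MDS.


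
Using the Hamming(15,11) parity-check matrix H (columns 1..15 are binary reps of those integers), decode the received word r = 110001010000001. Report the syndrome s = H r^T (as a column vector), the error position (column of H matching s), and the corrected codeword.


s = (0, 0, 1, 0)^T, error position = 2, corrected codeword c = 100001010000001

Compute s = H r^T mod 2 one row at a time:
  s_1 = 1 + 0 + 0 + 0 + 0 + 0 + 0 + 1 = 2 ≡ 0 (mod 2).
  s_2 = 0 + 0 + 1 + 0 + 0 + 0 + 0 + 1 = 2 ≡ 0 (mod 2).
  s_3 = 1 + 0 + 1 + 0 + 0 + 0 + 0 + 1 = 3 ≡ 1 (mod 2).
  s_4 = 1 + 0 + 0 + 0 + 0 + 0 + 0 + 1 = 2 ≡ 0 (mod 2).
s = (0, 0, 1, 0)^T — this equals column 2 of H (binary 0010), so error is at position 2.
Correct: flip bit 2 of r = 110001010000001 to get c = 100001010000001.


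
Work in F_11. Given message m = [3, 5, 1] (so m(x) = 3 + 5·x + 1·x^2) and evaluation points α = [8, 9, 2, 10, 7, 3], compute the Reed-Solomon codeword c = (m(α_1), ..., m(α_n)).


c = [8, 8, 6, 10, 10, 5]

Message polynomial: m(x) = 3 + 5·x + 1·x^2 (mod 11).
For each evaluation point α_i, compute m(α_i) mod 11:
  α_1 = 8: Horner steps 1 → 2 → 8, so m(8) = 8.
  α_2 = 9: Horner steps 1 → 3 → 8, so m(9) = 8.
  α_3 = 2: Horner steps 1 → 7 → 6, so m(2) = 6.
  α_4 = 10: Horner steps 1 → 4 → 10, so m(10) = 10.
  α_5 = 7: Horner steps 1 → 1 → 10, so m(7) = 10.
  α_6 = 3: Horner steps 1 → 8 → 5, so m(3) = 5.
Codeword c = [8, 8, 6, 10, 10, 5] ∈ F_11^6.


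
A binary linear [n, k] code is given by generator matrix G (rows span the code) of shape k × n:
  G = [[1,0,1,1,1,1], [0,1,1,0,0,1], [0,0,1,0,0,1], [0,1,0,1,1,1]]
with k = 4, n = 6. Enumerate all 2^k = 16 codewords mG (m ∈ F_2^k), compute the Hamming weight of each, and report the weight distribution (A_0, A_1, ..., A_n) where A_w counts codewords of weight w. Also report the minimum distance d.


Weight distribution: A_0 = 1, A_1 = 1, A_2 = 3, A_3 = 6, A_4 = 3, A_5 = 1, A_6 = 1. Minimum distance d = 1.

Enumerate all 2^4 = 16 messages m ∈ F_2^4.
For each, compute codeword c = mG in F_2^6, then tally its weight.
  m = 0000 → c = 000000, weight = 0.
  m = 1000 → c = 101111, weight = 5.
  m = 0100 → c = 011001, weight = 3.
  m = 1100 → c = 110110, weight = 4.
  m = 0010 → c = 001001, weight = 2.
  m = 1010 → c = 100110, weight = 3.
  m = 0110 → c = 010000, weight = 1.
  m = 1110 → c = 111111, weight = 6.
  m = 0001 → c = 010111, weight = 4.
  m = 1001 → c = 111000, weight = 3.
  m = 0101 → c = 001110, weight = 3.
  m = 1101 → c = 100001, weight = 2.
  m = 0011 → c = 011110, weight = 4.
  m = 1011 → c = 110001, weight = 3.
  m = 0111 → c = 000111, weight = 3.
  m = 1111 → c = 101000, weight = 2.
Tally weights:
  weight 0: 1 codewords.
  weight 1: 1 codewords.
  weight 2: 3 codewords.
  weight 3: 6 codewords.
  weight 4: 3 codewords.
  weight 5: 1 codewords.
  weight 6: 1 codewords.
Minimum distance d = smallest w > 0 with A_w > 0 = 1.
Sanity: Σ A_w = 16 = 2^4 = 16 ✓.


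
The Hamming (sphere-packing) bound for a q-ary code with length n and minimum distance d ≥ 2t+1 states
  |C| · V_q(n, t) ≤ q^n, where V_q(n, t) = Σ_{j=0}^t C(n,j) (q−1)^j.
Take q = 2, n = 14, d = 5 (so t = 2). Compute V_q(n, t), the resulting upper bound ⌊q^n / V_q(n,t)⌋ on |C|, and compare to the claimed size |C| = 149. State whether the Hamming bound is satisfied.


V_q(n, t) = 106, q^n = 16384, Hamming bound = 154, |C| = 149 ≤ bound (satisfied).

Step 1: Compute V_q(n, t) = Σ_{j=0}^2 C(n, j) (q−1)^j.
  j = 0: C(14,0)·(1)^0 = 1·1 = 1.
  j = 1: C(14,1)·(1)^1 = 14·1 = 14.
  j = 2: C(14,2)·(1)^2 = 91·1 = 91.
  V_q(n, t) = 1 + 14 + 91 = 106.
Step 2: q^n = 2^14 = 16384.
Step 3: Hamming bound ⌊q^n / V_q(n,t)⌋ = ⌊16384/106⌋ = 154.
Step 4: Compare |C| = 149 to 154: satisfied.
The claimed |C| lies below the Hamming bound.


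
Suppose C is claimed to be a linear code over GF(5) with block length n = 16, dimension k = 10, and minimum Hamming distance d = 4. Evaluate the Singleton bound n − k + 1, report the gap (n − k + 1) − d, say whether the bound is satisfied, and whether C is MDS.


Singleton RHS = n − k + 1 = 7, slack = 3, bound satisfied, not MDS.

Singleton bound: d ≤ n − k + 1.
Here n = 16, k = 10, so n − k + 1 = 7.
Given d = 4, check d ≤ 7: YES.
Slack = (n − k + 1) − d = 3.
The code is NOT MDS (slack = 3 > 0).
Description: the claimed parameters are [16, 10, 4]_5; such a code would be non-MDS.


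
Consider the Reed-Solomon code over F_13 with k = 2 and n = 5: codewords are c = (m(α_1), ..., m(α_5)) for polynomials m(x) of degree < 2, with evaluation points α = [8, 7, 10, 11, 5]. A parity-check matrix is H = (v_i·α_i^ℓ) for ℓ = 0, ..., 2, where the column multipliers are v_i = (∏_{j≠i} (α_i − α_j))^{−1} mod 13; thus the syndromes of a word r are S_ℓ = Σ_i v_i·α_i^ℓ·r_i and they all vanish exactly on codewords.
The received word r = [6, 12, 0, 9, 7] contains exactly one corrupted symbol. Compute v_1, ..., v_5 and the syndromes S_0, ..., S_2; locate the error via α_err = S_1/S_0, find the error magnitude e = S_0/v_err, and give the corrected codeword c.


S = (10, 2, 3), error at position 1, error magnitude e = 11, c = [8, 12, 0, 9, 7].

Step 1: column multipliers v_i = (∏_{j≠i}(α_i − α_j))^{−1} mod 13.
  i = 1 (α = 8): (8−7)(8−10)(8−11)(8−5) = 1·(−2)·(−3)·3 = 18 ≡ 5, so v_1 = 5^{−1} = 8 (mod 13).
  i = 2 (α = 7): (7−8)(7−10)(7−11)(7−5) = (−1)·(−3)·(−4)·2 = −24 ≡ 2, so v_2 = 2^{−1} = 7 (mod 13).
  i = 3 (α = 10): (10−8)(10−7)(10−11)(10−5) = 2·3·(−1)·5 = −30 ≡ 9, so v_3 = 9^{−1} = 3 (mod 13).
  i = 4 (α = 11): (11−8)(11−7)(11−10)(11−5) = 3·4·1·6 = 72 ≡ 7, so v_4 = 7^{−1} = 2 (mod 13).
  i = 5 (α = 5): (5−8)(5−7)(5−10)(5−11) = (−3)·(−2)·(−5)·(−6) = 180 ≡ 11, so v_5 = 11^{−1} = 6 (mod 13).
  v = [8, 7, 3, 2, 6].
Step 2: syndromes of r = [6, 12, 0, 9, 7] (all sums mod 13).
  S_0 = Σ v_i r_i = 8·6 + 7·12 + 3·0 + 2·9 + 6·7 = 192 ≡ 10.
  S_1 = Σ v_i α_i r_i = 8·8·6 + 7·7·12 + 3·10·0 + 2·11·9 + 6·5·7 = 1380 ≡ 2.
  α_i^2 mod 13 = [12, 10, 9, 4, 12].
  S_2 = Σ v_i α_i^2 r_i = 8·12·6 + 7·10·12 + 3·9·0 + 2·4·9 + 6·12·7 = 1992 ≡ 3.
  S = (10, 2, 3) ≠ 0, so r is not a codeword (an error is present).
Step 3: locate the error. For a single error e at position i, S_ℓ = v_i·e·α_i^ℓ, so α_err = S_1/S_0.
  S_0^{−1} = 10^{−1} = 4 (mod 13), so α_err = 2·4 = 8 ≡ 8 = α_1. Error position i = 1.
  Consistency check: S_2/S_1 = 3·7 = 21 ≡ 8 = α_err ✓ (single-error assumption holds).
Step 4: error magnitude e = S_0/v_1 = S_0·∏_{j≠1}(α_1 − α_j) = 10·5 = 50 ≡ 11 (mod 13).
Step 5: correct position 1: c_1 = r_1 − e = 6 − 11 ≡ 8 (mod 13). Hence c = [8, 12, 0, 9, 7].
  Check: interpolating c through the α_i gives m(x) = 1 + 9·x (degree < 2) with m(α_i) = c_i for every i, so c is indeed a codeword.


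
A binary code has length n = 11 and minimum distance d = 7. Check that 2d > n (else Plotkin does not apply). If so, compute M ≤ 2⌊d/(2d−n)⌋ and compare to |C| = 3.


Plotkin bound M ≤ 4; given |C| = 3 ≤ bound (satisfied).

Check applicability: 2d = 14, n = 11.
2d − n = 3 > 0, so Plotkin applies.
Compute d/(2d−n) = 7/3 ≈ 2.3333.
⌊d/(2d−n)⌋ = 2.
Plotkin bound: M ≤ 2·2 = 4.
Given |C| = 3, check: satisfied.
This |C| is below the Plotkin bound.


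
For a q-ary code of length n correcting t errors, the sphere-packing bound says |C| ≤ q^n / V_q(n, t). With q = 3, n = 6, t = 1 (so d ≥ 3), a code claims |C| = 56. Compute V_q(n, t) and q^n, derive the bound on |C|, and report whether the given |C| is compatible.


V_q(n, t) = 13, q^n = 729, Hamming bound = 56, |C| = 56 ≤ bound (satisfied).

Step 1: Compute V_q(n, t) = Σ_{j=0}^1 C(n, j) (q−1)^j.
  j = 0: C(6,0)·(2)^0 = 1·1 = 1.
  j = 1: C(6,1)·(2)^1 = 6·2 = 12.
  V_q(n, t) = 1 + 12 = 13.
Step 2: q^n = 3^6 = 729.
Step 3: Hamming bound ⌊q^n / V_q(n,t)⌋ = ⌊729/13⌋ = 56.
Step 4: Compare |C| = 56 to 56: satisfied.
The claimed |C| lies at the Hamming bound (tight).


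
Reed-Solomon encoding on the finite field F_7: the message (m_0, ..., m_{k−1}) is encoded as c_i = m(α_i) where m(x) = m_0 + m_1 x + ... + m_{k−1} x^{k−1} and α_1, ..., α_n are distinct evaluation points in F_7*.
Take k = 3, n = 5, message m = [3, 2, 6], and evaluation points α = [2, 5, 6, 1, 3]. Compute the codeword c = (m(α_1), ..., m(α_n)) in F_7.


c = [3, 2, 0, 4, 0]

Message polynomial: m(x) = 3 + 2·x + 6·x^2 (mod 7).
For each evaluation point α_i, compute m(α_i) mod 7:
  α_1 = 2: Horner steps 6 → 0 → 3, so m(2) = 3.
  α_2 = 5: Horner steps 6 → 4 → 2, so m(5) = 2.
  α_3 = 6: Horner steps 6 → 3 → 0, so m(6) = 0.
  α_4 = 1: Horner steps 6 → 1 → 4, so m(1) = 4.
  α_5 = 3: Horner steps 6 → 6 → 0, so m(3) = 0.
Codeword c = [3, 2, 0, 4, 0] ∈ F_7^5.


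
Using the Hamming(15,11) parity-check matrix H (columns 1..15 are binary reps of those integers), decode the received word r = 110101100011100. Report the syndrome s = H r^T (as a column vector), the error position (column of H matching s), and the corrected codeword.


s = (1, 1, 0, 0)^T, error position = 12, corrected codeword c = 110101100010100

Compute s = H r^T mod 2 one row at a time:
  s_1 = 0 + 0 + 0 + 1 + 1 + 1 + 0 + 0 = 3 ≡ 1 (mod 2).
  s_2 = 1 + 0 + 1 + 1 + 1 + 1 + 0 + 0 = 5 ≡ 1 (mod 2).
  s_3 = 1 + 0 + 1 + 1 + 0 + 1 + 0 + 0 = 4 ≡ 0 (mod 2).
  s_4 = 1 + 0 + 0 + 1 + 0 + 1 + 1 + 0 = 4 ≡ 0 (mod 2).
s = (1, 1, 0, 0)^T — this equals column 12 of H (binary 1100), so error is at position 12.
Correct: flip bit 12 of r = 110101100011100 to get c = 110101100010100.


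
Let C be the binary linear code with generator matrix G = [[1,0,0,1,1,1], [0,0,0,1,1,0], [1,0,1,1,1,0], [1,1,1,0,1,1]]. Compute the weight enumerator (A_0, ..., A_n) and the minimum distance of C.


Weight distribution: A_0 = 1, A_2 = 4, A_3 = 6, A_4 = 3, A_5 = 2. Minimum distance d = 2.

Enumerate all 2^4 = 16 messages m ∈ F_2^4.
For each, compute codeword c = mG in F_2^6, then tally its weight.
  m = 0000 → c = 000000, weight = 0.
  m = 1000 → c = 100111, weight = 4.
  m = 0100 → c = 000110, weight = 2.
  m = 1100 → c = 100001, weight = 2.
  m = 0010 → c = 101110, weight = 4.
  m = 1010 → c = 001001, weight = 2.
  m = 0110 → c = 101000, weight = 2.
  m = 1110 → c = 001111, weight = 4.
  m = 0001 → c = 111011, weight = 5.
  m = 1001 → c = 011100, weight = 3.
  m = 0101 → c = 111101, weight = 5.
  m = 1101 → c = 011010, weight = 3.
  m = 0011 → c = 010101, weight = 3.
  m = 1011 → c = 110010, weight = 3.
  m = 0111 → c = 010011, weight = 3.
  m = 1111 → c = 110100, weight = 3.
Tally weights:
  weight 0: 1 codewords.
  weight 2: 4 codewords.
  weight 3: 6 codewords.
  weight 4: 3 codewords.
  weight 5: 2 codewords.
Minimum distance d = smallest w > 0 with A_w > 0 = 2.
Sanity: Σ A_w = 16 = 2^4 = 16 ✓.


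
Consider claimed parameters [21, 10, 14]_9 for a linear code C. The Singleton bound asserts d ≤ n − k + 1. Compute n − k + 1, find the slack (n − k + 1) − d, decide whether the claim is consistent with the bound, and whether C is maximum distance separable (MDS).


Singleton RHS = n − k + 1 = 12, slack = -2, bound violated (no such code; not MDS).

Singleton bound: d ≤ n − k + 1.
Here n = 21, k = 10, so n − k + 1 = 12.
Given d = 14, check d ≤ 12: NO.
Slack = (n − k + 1) − d = -2.
The slack is negative: d = 14 exceeds n − k + 1 = 12 by 2, so the Singleton bound is violated and no linear [21, 10, 14]_9 code can exist. In particular it is not MDS (MDS requires d = n − k + 1 exactly).
Description: the claimed parameters are [21, 10, 14]_9; such a code would be impossible (violates the Singleton bound).


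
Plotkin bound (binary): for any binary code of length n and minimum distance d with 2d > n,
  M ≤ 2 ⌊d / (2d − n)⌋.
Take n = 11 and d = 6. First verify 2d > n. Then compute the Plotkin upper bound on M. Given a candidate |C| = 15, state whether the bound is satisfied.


Plotkin bound M ≤ 12; given |C| = 15 > bound (violated).

Check applicability: 2d = 12, n = 11.
2d − n = 1 > 0, so Plotkin applies.
Compute d/(2d−n) = 6/1 ≈ 6.0000.
⌊d/(2d−n)⌋ = 6.
Plotkin bound: M ≤ 2·6 = 12.
Given |C| = 15, check: VIOLATED.
This |C| is above the Plotkin bound, so no binary code with n = 11, d = 6 and 15 codewords exists.


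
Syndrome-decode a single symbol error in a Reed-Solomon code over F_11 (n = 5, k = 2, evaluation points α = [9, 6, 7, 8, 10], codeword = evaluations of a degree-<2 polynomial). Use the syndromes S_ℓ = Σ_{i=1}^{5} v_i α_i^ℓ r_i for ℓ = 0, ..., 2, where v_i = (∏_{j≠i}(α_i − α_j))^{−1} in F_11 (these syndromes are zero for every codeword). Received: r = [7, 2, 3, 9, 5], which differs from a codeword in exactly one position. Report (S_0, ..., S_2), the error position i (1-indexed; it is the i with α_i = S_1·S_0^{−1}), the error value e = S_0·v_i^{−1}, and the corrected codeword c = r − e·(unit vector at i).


S = (5, 2, 3), error at position 3, error magnitude e = 3, c = [7, 2, 0, 9, 5].

Step 1: column multipliers v_i = (∏_{j≠i}(α_i − α_j))^{−1} mod 11.
  i = 1 (α = 9): (9−6)(9−7)(9−8)(9−10) = 3·2·1·(−1) = −6 ≡ 5, so v_1 = 5^{−1} = 9 (mod 11).
  i = 2 (α = 6): (6−9)(6−7)(6−8)(6−10) = (−3)·(−1)·(−2)·(−4) = 24 ≡ 2, so v_2 = 2^{−1} = 6 (mod 11).
  i = 3 (α = 7): (7−9)(7−6)(7−8)(7−10) = (−2)·1·(−1)·(−3) = −6 ≡ 5, so v_3 = 5^{−1} = 9 (mod 11).
  i = 4 (α = 8): (8−9)(8−6)(8−7)(8−10) = (−1)·2·1·(−2) = 4 ≡ 4, so v_4 = 4^{−1} = 3 (mod 11).
  i = 5 (α = 10): (10−9)(10−6)(10−7)(10−8) = 1·4·3·2 = 24 ≡ 2, so v_5 = 2^{−1} = 6 (mod 11).
  v = [9, 6, 9, 3, 6].
Step 2: syndromes of r = [7, 2, 3, 9, 5] (all sums mod 11).
  S_0 = Σ v_i r_i = 9·7 + 6·2 + 9·3 + 3·9 + 6·5 = 159 ≡ 5.
  S_1 = Σ v_i α_i r_i = 9·9·7 + 6·6·2 + 9·7·3 + 3·8·9 + 6·10·5 = 1344 ≡ 2.
  α_i^2 mod 11 = [4, 3, 5, 9, 1].
  S_2 = Σ v_i α_i^2 r_i = 9·4·7 + 6·3·2 + 9·5·3 + 3·9·9 + 6·1·5 = 696 ≡ 3.
  S = (5, 2, 3) ≠ 0, so r is not a codeword (an error is present).
Step 3: locate the error. For a single error e at position i, S_ℓ = v_i·e·α_i^ℓ, so α_err = S_1/S_0.
  S_0^{−1} = 5^{−1} = 9 (mod 11), so α_err = 2·9 = 18 ≡ 7 = α_3. Error position i = 3.
  Consistency check: S_2/S_1 = 3·6 = 18 ≡ 7 = α_err ✓ (single-error assumption holds).
Step 4: error magnitude e = S_0/v_3 = S_0·∏_{j≠3}(α_3 − α_j) = 5·5 = 25 ≡ 3 (mod 11).
Step 5: correct position 3: c_3 = r_3 − e = 3 − 3 ≡ 0 (mod 11). Hence c = [7, 2, 0, 9, 5].
  Check: interpolating c through the α_i gives m(x) = 3 + 9·x (degree < 2) with m(α_i) = c_i for every i, so c is indeed a codeword.


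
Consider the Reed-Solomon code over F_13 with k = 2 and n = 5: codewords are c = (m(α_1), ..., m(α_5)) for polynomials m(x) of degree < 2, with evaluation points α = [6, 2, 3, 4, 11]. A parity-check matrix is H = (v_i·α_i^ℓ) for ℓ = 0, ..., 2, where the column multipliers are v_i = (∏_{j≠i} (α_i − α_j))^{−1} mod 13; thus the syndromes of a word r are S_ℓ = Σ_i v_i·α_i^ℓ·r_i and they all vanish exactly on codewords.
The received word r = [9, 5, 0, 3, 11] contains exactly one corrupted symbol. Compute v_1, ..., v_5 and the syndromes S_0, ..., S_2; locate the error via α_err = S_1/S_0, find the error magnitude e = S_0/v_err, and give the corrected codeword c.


S = (3, 6, 12), error at position 2, error magnitude e = 8, c = [9, 10, 0, 3, 11].

Step 1: column multipliers v_i = (∏_{j≠i}(α_i − α_j))^{−1} mod 13.
  i = 1 (α = 6): (6−2)(6−3)(6−4)(6−11) = 4·3·2·(−5) = −120 ≡ 10, so v_1 = 10^{−1} = 4 (mod 13).
  i = 2 (α = 2): (2−6)(2−3)(2−4)(2−11) = (−4)·(−1)·(−2)·(−9) = 72 ≡ 7, so v_2 = 7^{−1} = 2 (mod 13).
  i = 3 (α = 3): (3−6)(3−2)(3−4)(3−11) = (−3)·1·(−1)·(−8) = −24 ≡ 2, so v_3 = 2^{−1} = 7 (mod 13).
  i = 4 (α = 4): (4−6)(4−2)(4−3)(4−11) = (−2)·2·1·(−7) = 28 ≡ 2, so v_4 = 2^{−1} = 7 (mod 13).
  i = 5 (α = 11): (11−6)(11−2)(11−3)(11−4) = 5·9·8·7 = 2520 ≡ 11, so v_5 = 11^{−1} = 6 (mod 13).
  v = [4, 2, 7, 7, 6].
Step 2: syndromes of r = [9, 5, 0, 3, 11] (all sums mod 13).
  S_0 = Σ v_i r_i = 4·9 + 2·5 + 7·0 + 7·3 + 6·11 = 133 ≡ 3.
  S_1 = Σ v_i α_i r_i = 4·6·9 + 2·2·5 + 7·3·0 + 7·4·3 + 6·11·11 = 1046 ≡ 6.
  α_i^2 mod 13 = [10, 4, 9, 3, 4].
  S_2 = Σ v_i α_i^2 r_i = 4·10·9 + 2·4·5 + 7·9·0 + 7·3·3 + 6·4·11 = 727 ≡ 12.
  S = (3, 6, 12) ≠ 0, so r is not a codeword (an error is present).
Step 3: locate the error. For a single error e at position i, S_ℓ = v_i·e·α_i^ℓ, so α_err = S_1/S_0.
  S_0^{−1} = 3^{−1} = 9 (mod 13), so α_err = 6·9 = 54 ≡ 2 = α_2. Error position i = 2.
  Consistency check: S_2/S_1 = 12·11 = 132 ≡ 2 = α_err ✓ (single-error assumption holds).
Step 4: error magnitude e = S_0/v_2 = S_0·∏_{j≠2}(α_2 − α_j) = 3·7 = 21 ≡ 8 (mod 13).
Step 5: correct position 2: c_2 = r_2 − e = 5 − 8 ≡ 10 (mod 13). Hence c = [9, 10, 0, 3, 11].
  Check: interpolating c through the α_i gives m(x) = 4 + 3·x (degree < 2) with m(α_i) = c_i for every i, so c is indeed a codeword.


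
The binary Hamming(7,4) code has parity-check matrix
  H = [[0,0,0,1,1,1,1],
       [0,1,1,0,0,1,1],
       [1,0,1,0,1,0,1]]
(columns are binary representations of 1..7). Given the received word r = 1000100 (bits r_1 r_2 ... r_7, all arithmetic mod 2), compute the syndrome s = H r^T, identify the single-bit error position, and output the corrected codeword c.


s = (1, 0, 0)^T, error position = 4, corrected codeword c = 1001100

Compute s = H r^T mod 2 one row at a time:
  s_1 = 0 + 1 + 0 + 0 = 1 ≡ 1 (mod 2).
  s_2 = 0 + 0 + 0 + 0 = 0 ≡ 0 (mod 2).
  s_3 = 1 + 0 + 1 + 0 = 2 ≡ 0 (mod 2).
s = (1, 0, 0)^T — this equals column 4 of H (binary 100), so error is at position 4.
Correct: flip bit 4 of r = 1000100 to get c = 1001100.


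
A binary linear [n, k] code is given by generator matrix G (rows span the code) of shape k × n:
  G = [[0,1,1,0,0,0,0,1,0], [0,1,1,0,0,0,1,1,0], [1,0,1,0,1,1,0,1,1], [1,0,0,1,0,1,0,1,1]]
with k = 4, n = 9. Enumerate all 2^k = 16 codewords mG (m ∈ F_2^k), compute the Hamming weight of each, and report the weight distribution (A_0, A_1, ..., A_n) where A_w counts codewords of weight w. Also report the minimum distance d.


Weight distribution: A_0 = 1, A_1 = 1, A_3 = 2, A_4 = 3, A_5 = 3, A_6 = 4, A_7 = 2. Minimum distance d = 1.

Enumerate all 2^4 = 16 messages m ∈ F_2^4.
For each, compute codeword c = mG in F_2^9, then tally its weight.
  m = 0000 → c = 000000000, weight = 0.
  m = 1000 → c = 011000010, weight = 3.
  m = 0100 → c = 011000110, weight = 4.
  m = 1100 → c = 000000100, weight = 1.
  m = 0010 → c = 101011011, weight = 6.
  m = 1010 → c = 110011001, weight = 5.
  m = 0110 → c = 110011101, weight = 6.
  m = 1110 → c = 101011111, weight = 7.
  m = 0001 → c = 100101011, weight = 5.
  m = 1001 → c = 111101001, weight = 6.
  m = 0101 → c = 111101101, weight = 7.
  m = 1101 → c = 100101111, weight = 6.
  m = 0011 → c = 001110000, weight = 3.
  m = 1011 → c = 010110010, weight = 4.
  m = 0111 → c = 010110110, weight = 5.
  m = 1111 → c = 001110100, weight = 4.
Tally weights:
  weight 0: 1 codewords.
  weight 1: 1 codewords.
  weight 3: 2 codewords.
  weight 4: 3 codewords.
  weight 5: 3 codewords.
  weight 6: 4 codewords.
  weight 7: 2 codewords.
Minimum distance d = smallest w > 0 with A_w > 0 = 1.
Sanity: Σ A_w = 16 = 2^4 = 16 ✓.


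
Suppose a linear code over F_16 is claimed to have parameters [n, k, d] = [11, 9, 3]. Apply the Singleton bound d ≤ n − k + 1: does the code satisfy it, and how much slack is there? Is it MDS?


Singleton RHS = n − k + 1 = 3, slack = 0, bound satisfied, MDS.

Singleton bound: d ≤ n − k + 1.
Here n = 11, k = 9, so n − k + 1 = 3.
Given d = 3, check d ≤ 3: YES.
Slack = (n − k + 1) − d = 0.
The code is MDS (slack = 0).
Description: the claimed parameters are [11, 9, 3]_16; such a code would be MDS (meets Singleton bound).


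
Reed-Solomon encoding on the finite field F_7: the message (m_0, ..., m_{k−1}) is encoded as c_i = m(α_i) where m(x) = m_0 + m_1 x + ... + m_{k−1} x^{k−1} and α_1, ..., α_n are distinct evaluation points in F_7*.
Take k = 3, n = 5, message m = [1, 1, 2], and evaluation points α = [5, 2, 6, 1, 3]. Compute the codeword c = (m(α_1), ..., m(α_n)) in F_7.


c = [0, 4, 2, 4, 1]

Message polynomial: m(x) = 1 + 1·x + 2·x^2 (mod 7).
For each evaluation point α_i, compute m(α_i) mod 7:
  α_1 = 5: Horner steps 2 → 4 → 0, so m(5) = 0.
  α_2 = 2: Horner steps 2 → 5 → 4, so m(2) = 4.
  α_3 = 6: Horner steps 2 → 6 → 2, so m(6) = 2.
  α_4 = 1: Horner steps 2 → 3 → 4, so m(1) = 4.
  α_5 = 3: Horner steps 2 → 0 → 1, so m(3) = 1.
Codeword c = [0, 4, 2, 4, 1] ∈ F_7^5.
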